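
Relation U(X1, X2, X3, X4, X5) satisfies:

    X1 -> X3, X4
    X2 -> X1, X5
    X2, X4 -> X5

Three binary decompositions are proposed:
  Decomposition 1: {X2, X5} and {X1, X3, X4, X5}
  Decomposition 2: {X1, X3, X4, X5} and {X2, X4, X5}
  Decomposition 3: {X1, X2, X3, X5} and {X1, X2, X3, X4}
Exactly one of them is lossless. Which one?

Decomposition 3

Decomposition 1: common = {X5}, closure = {X5} → lossy.
Decomposition 2: common = {X4, X5}, closure = {X4, X5} → lossy.
Decomposition 3: common = {X1, X2, X3}, closure = {X1, X2, X3, X4, X5} → lossless.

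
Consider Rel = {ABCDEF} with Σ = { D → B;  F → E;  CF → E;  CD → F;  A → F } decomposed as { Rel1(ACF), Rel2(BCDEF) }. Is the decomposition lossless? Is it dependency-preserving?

Lossless test: (CF)⁺ = {CEF}, which is a superkey of neither fragment — lossy.
Dependency preservation: every FD's attributes lie within a single fragment, so each can be enforced locally — preserved.

lossy but dependency-preserving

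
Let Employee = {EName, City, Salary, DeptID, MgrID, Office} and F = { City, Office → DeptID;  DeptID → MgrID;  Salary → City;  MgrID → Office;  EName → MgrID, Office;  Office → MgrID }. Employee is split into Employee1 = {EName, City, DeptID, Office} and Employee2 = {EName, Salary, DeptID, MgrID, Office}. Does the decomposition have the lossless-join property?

Common attributes: Employee1 ∩ Employee2 = {EName, DeptID, Office}.
Closure of {EName, DeptID, Office}: DeptID → MgrID applies, adding MgrID. So (EName, DeptID, Office)⁺ = {EName, DeptID, MgrID, Office}.
The closure contains neither all of Employee1 = {EName, City, DeptID, Office} nor all of Employee2 = {EName, Salary, DeptID, MgrID, Office}, so the common attributes are not a superkey of either fragment. The join is lossy.

No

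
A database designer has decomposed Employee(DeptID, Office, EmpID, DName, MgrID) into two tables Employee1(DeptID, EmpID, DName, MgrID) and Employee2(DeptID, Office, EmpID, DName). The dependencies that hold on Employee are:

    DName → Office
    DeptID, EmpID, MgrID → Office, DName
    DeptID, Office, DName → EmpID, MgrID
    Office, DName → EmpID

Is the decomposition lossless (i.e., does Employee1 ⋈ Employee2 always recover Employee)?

Yes

Common attributes: Employee1 ∩ Employee2 = {DeptID, EmpID, DName}.
Closure of {DeptID, EmpID, DName}: DName → Office applies, adding Office; DeptID, Office, DName → EmpID, MgrID applies, adding MgrID. So (DeptID, EmpID, DName)⁺ = {DeptID, Office, EmpID, DName, MgrID}.
This closure contains every attribute of Employee1, so Employee1 ∩ Employee2 → Employee1. The join is lossless.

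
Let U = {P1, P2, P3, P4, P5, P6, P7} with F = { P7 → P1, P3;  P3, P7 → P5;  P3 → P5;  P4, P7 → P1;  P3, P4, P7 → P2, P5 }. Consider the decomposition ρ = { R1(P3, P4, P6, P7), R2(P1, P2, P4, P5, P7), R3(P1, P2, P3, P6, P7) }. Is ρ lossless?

Chase test. Columns are P1, P2, P3, P4, P5, P6, P7; row i has aⱼ where attribute j ∈ Ri, else bᵢⱼ.
Initial tableau (one row per fragment):
  row 1: b11 b12 a3 a4 b15 a6 a7
  row 2: a1 a2 b23 a4 a5 b26 a7
  row 3: a1 a2 a3 b34 b35 a6 a7
Rows 1 and 2 agree on P7; apply P7→P1, P3 and equate their P1, P3 entries.
Rows 1 and 2 agree on P3, P7; apply P3, P7→P5 and equate their P5 entries.
Rows 1 and 3 agree on P3, P7; apply P3, P7→P5 and equate their P5 entries.
Rows 1 and 2 agree on P3, P4, P7; apply P3, P4, P7→P2, P5 and equate their P2, P5 entries.
Row 1 is now all distinguished symbols — the join is lossless.

Yes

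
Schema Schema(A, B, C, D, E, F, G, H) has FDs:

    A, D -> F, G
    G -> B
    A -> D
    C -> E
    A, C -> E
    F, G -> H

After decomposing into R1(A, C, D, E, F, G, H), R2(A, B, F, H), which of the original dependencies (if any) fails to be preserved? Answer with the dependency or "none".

Check G → B: no single fragment contains all of {B, G}, and the restricted closure of {G} across the fragments never reaches {B}.
A, D → F, G is preserved.
A → D is preserved.
C → E is preserved.
A, C → E is preserved.
F, G → H is preserved.

G -> B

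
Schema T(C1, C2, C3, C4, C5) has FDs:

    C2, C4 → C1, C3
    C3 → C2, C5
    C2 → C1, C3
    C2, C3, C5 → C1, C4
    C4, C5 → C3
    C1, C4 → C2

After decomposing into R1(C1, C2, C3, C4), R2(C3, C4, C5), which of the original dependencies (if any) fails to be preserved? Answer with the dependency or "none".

C2, C4 → C1, C3 lies within R1.
C3 → C2, C5: restricted closure across fragments reaches C2, C5.
C2 → C1, C3 lies within R1.
C2, C3, C5 → C1, C4: restricted closure across fragments reaches C1, C4.
C4, C5 → C3 lies within R2.
C1, C4 → C2 lies within R1.
Every dependency is enforceable on the fragments, so the decomposition is dependency-preserving.

none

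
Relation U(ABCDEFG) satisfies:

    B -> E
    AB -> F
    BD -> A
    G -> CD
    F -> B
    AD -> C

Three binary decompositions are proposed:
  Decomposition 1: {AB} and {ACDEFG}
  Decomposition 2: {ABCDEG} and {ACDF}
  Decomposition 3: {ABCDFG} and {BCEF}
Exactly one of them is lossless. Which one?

Decomposition 3

Decomposition 1: common = {A}, closure = {A} → lossy.
Decomposition 2: common = {ACD}, closure = {ACD} → lossy.
Decomposition 3: common = {BCF}, closure = {BCEF} → lossless.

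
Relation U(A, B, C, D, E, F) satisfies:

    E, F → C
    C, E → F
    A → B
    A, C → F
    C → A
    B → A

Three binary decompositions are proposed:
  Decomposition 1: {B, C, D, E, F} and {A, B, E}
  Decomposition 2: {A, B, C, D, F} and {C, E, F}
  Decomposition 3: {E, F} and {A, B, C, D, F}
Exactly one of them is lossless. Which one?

Decomposition 1

Decomposition 1: common = {B, E}, closure = {A, B, E} → lossless.
Decomposition 2: common = {C, F}, closure = {A, B, C, F} → lossy.
Decomposition 3: common = {F}, closure = {F} → lossy.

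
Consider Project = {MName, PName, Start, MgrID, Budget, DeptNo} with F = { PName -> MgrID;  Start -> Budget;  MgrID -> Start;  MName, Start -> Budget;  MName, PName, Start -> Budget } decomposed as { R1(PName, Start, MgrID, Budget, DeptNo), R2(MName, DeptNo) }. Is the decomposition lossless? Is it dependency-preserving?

Lossless test: (DeptNo)⁺ = {DeptNo}, which is a superkey of neither fragment — lossy.
Dependency preservation: MName, Start → Budget; MName, PName, Start → Budget are not contained in any single fragment, but the restricted closure of each left-hand side across the fragments still reaches the right-hand side; the remaining FDs each lie inside some fragment. All dependencies are preserved.

lossy but dependency-preserving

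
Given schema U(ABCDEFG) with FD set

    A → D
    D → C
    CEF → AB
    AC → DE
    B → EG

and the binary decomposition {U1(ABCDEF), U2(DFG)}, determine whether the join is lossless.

Common attributes: U1 ∩ U2 = {DF}.
Closure of {DF}: D → C applies, adding C. So (DF)⁺ = {CDF}.
The closure contains neither all of U1 = {ABCDEF} nor all of U2 = {DFG}, so the common attributes are not a superkey of either fragment. The join is lossy.

No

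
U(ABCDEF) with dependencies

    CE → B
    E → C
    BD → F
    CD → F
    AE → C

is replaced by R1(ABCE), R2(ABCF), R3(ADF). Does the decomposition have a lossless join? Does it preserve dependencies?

Lossless test (chase): applying each FD to every pair of rows produces no changes in the tableau, so no row becomes fully distinguished — the join is lossy.
Dependency preservation: the restricted closure of {BD} across the fragments never reaches {F}, so BD → F cannot be enforced without a join — not preserved.

lossy and not dependency-preserving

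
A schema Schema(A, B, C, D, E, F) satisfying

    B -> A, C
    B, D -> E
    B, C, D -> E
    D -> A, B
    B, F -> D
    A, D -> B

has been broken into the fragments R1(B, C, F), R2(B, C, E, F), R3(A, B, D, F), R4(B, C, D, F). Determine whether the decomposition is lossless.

Yes

Chase test. Columns are A, B, C, D, E, F; row i has aⱼ where attribute j ∈ Ri, else bᵢⱼ.
Initial tableau (one row per fragment):
  row 1: b11 a2 a3 b14 b15 a6
  row 2: b21 a2 a3 b24 a5 a6
  row 3: a1 a2 b33 a4 b35 a6
  row 4: b41 a2 a3 a4 b45 a6
Rows 1 and 2 agree on B; apply B→A, C and equate their A, C entries.
Rows 1 and 3 agree on B; apply B→A, C and equate their A, C entries.
Rows 1 and 4 agree on B; apply B→A, C and equate their A, C entries.
Rows 3 and 4 agree on B, D; apply B, D→E and equate their E entries.
Rows 1 and 2 agree on B, F; apply B, F→D and equate their D entries.
Rows 1 and 3 agree on B, F; apply B, F→D and equate their D entries.
Rows 1 and 2 agree on B, D; apply B, D→E and equate their E entries.
Rows 1 and 3 agree on B, D; apply B, D→E and equate their E entries.
Row 1 is now all distinguished symbols — the join is lossless.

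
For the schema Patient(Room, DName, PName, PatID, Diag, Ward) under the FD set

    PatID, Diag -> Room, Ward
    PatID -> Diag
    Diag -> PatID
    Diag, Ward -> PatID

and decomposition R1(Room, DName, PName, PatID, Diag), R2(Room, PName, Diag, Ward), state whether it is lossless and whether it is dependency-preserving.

lossless and dependency-preserving

Lossless test: (Room, PName, Diag)⁺ = {Room, PName, PatID, Diag, Ward}, which contains all of one fragment — lossless.
Dependency preservation: PatID, Diag → Room, Ward; Diag, Ward → PatID are not contained in any single fragment, but the restricted closure of each left-hand side across the fragments still reaches the right-hand side; the remaining FDs each lie inside some fragment. All dependencies are preserved.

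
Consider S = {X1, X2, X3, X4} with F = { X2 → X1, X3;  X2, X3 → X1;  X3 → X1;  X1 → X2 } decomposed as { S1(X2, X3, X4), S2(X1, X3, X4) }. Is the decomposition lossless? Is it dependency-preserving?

Lossless test: (X3, X4)⁺ = {X1, X2, X3, X4}, which contains all of one fragment — lossless.
Dependency preservation: X2 → X1, X3; X2, X3 → X1; X1 → X2 are not contained in any single fragment, but the restricted closure of each left-hand side across the fragments still reaches the right-hand side; the remaining FDs each lie inside some fragment. All dependencies are preserved.

lossless and dependency-preserving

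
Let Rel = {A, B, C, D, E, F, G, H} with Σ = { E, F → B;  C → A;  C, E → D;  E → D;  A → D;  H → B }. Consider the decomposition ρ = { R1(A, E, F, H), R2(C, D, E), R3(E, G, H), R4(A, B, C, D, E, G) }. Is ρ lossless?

No

Chase test. Columns are A, B, C, D, E, F, G, H; row i has aⱼ where attribute j ∈ Ri, else bᵢⱼ.
Initial tableau (one row per fragment):
  row 1: a1 b12 b13 b14 a5 a6 b17 a8
  row 2: b21 b22 a3 a4 a5 b26 b27 b28
  row 3: b31 b32 b33 b34 a5 b36 a7 a8
  row 4: a1 a2 a3 a4 a5 b46 a7 b48
Rows 2 and 4 agree on C; apply C→A and equate their A entries.
Rows 1 and 2 agree on E; apply E→D and equate their D entries.
Rows 1 and 3 agree on E; apply E→D and equate their D entries.
Rows 1 and 3 agree on H; apply H→B and equate their B entries.
No row becomes fully distinguished — the join is lossy.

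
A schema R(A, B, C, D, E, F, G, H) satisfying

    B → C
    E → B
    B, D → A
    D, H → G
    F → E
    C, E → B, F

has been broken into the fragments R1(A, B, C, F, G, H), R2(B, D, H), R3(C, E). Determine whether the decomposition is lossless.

No

Chase test. Columns are A, B, C, D, E, F, G, H; row i has aⱼ where attribute j ∈ Ri, else bᵢⱼ.
Initial tableau (one row per fragment):
  row 1: a1 a2 a3 b14 b15 a6 a7 a8
  row 2: b21 a2 b23 a4 b25 b26 b27 a8
  row 3: b31 b32 a3 b34 a5 b36 b37 b38
Rows 1 and 2 agree on B; apply B→C and equate their C entries.
No row becomes fully distinguished — the join is lossy.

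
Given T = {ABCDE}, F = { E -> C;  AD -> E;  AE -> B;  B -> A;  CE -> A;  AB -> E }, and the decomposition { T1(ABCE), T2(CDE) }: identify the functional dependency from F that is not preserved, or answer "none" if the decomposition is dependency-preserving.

AD -> E

Check AD → E: no single fragment contains all of {ADE}, and the restricted closure of {AD} across the fragments never reaches {E}.
E → C is preserved.
AE → B is preserved.
B → A is preserved.
CE → A is preserved.
AB → E is preserved.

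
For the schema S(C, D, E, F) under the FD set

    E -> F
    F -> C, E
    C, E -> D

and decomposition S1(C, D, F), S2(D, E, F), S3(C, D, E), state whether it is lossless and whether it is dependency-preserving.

lossless and dependency-preserving

Lossless test (chase): Rows 2 and 3 agree on E; apply E→F and equate their F entries. Rows 1 and 2 agree on F; apply F→C, E and equate their C, E entries. Row 1 is now all distinguished symbols — the join is lossless.
Dependency preservation: F → C, E is not contained in any single fragment, but the restricted closure of its left-hand side across the fragments still reaches the right-hand side; the remaining FDs each lie inside some fragment. All dependencies are preserved.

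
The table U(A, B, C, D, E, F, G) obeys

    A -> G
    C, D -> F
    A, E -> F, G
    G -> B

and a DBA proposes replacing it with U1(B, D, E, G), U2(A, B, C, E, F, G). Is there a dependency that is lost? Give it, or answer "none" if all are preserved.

C, D -> F

Check C, D → F: no single fragment contains all of {C, D, F}, and the restricted closure of {C, D} across the fragments never reaches {F}.
A → G is preserved.
A, E → F, G is preserved.
G → B is preserved.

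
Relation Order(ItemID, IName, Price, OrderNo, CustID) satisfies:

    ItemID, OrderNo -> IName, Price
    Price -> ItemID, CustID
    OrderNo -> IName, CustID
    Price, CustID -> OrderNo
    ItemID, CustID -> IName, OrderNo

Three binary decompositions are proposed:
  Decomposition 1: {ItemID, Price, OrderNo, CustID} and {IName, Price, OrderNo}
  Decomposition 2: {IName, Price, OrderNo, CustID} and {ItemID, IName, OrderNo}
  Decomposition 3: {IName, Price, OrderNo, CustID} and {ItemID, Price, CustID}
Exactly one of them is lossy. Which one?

Decomposition 1: common = {Price, OrderNo}, closure = {ItemID, IName, Price, OrderNo, CustID} → lossless.
Decomposition 2: common = {IName, OrderNo}, closure = {IName, OrderNo, CustID} → lossy.
Decomposition 3: common = {Price, CustID}, closure = {ItemID, IName, Price, OrderNo, CustID} → lossless.

Decomposition 2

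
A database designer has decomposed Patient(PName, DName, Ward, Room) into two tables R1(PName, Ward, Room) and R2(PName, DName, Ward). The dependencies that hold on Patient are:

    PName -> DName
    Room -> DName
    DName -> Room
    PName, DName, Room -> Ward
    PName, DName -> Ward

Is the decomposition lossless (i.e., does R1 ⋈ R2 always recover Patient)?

Yes

Common attributes: R1 ∩ R2 = {PName, Ward}.
Closure of {PName, Ward}: PName → DName applies, adding DName; DName → Room applies, adding Room. So (PName, Ward)⁺ = {PName, DName, Ward, Room}.
This closure contains every attribute of R1, so R1 ∩ R2 → R1. The join is lossless.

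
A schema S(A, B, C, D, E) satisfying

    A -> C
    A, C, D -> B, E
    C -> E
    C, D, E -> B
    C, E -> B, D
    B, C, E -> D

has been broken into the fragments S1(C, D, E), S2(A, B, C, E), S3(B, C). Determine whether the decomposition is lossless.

Chase test. Columns are A, B, C, D, E; row i has aⱼ where attribute j ∈ Si, else bᵢⱼ.
Initial tableau (one row per fragment):
  row 1: b11 b12 a3 a4 a5
  row 2: a1 a2 a3 b24 a5
  row 3: b31 a2 a3 b34 b35
Rows 1 and 3 agree on C; apply C→E and equate their E entries.
Rows 1 and 2 agree on C, E; apply C, E→B, D and equate their B, D entries.
Rows 1 and 3 agree on C, E; apply C, E→B, D and equate their B, D entries.
Row 2 is now all distinguished symbols — the join is lossless.

Yes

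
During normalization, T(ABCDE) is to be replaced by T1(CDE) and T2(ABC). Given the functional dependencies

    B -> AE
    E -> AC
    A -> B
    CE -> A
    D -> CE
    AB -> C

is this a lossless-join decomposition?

Common attributes: T1 ∩ T2 = {C}.
No dependency enlarges {C}, so (C)⁺ = {C}.
The closure contains neither all of T1 = {CDE} nor all of T2 = {ABC}, so the common attributes are not a superkey of either fragment. The join is lossy.

No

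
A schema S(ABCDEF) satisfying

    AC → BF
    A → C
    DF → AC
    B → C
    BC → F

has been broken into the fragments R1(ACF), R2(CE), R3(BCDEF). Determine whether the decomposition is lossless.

Chase test. Columns are ABCDEF; row i has aⱼ where attribute j ∈ Ri, else bᵢⱼ.
Initial tableau (one row per fragment):
  row 1: a1 b12 a3 b14 b15 a6
  row 2: b21 b22 a3 b24 a5 b26
  row 3: b31 a2 a3 a4 a5 a6
No row becomes fully distinguished — the join is lossy.

No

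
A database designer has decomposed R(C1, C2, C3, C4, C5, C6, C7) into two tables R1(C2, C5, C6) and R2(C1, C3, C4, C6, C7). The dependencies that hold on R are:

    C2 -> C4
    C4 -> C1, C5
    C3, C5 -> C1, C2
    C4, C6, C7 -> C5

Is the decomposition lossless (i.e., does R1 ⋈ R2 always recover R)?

Common attributes: R1 ∩ R2 = {C6}.
No dependency enlarges {C6}, so (C6)⁺ = {C6}.
The closure contains neither all of R1 = {C2, C5, C6} nor all of R2 = {C1, C3, C4, C6, C7}, so the common attributes are not a superkey of either fragment. The join is lossy.

No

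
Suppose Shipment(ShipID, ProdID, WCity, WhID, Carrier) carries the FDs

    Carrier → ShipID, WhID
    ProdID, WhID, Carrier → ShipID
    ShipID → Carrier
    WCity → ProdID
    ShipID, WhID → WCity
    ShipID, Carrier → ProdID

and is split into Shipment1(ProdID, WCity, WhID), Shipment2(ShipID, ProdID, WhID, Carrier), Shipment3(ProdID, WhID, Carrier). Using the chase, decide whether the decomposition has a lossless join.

No

Chase test. Columns are ShipID, ProdID, WCity, WhID, Carrier; row i has aⱼ where attribute j ∈ Shipmenti, else bᵢⱼ.
Initial tableau (one row per fragment):
  row 1: b11 a2 a3 a4 b15
  row 2: a1 a2 b23 a4 a5
  row 3: b31 a2 b33 a4 a5
Rows 2 and 3 agree on Carrier; apply Carrier→ShipID, WhID and equate their ShipID, WhID entries.
Rows 2 and 3 agree on ShipID, WhID; apply ShipID, WhID→WCity and equate their WCity entries.
No row becomes fully distinguished — the join is lossy.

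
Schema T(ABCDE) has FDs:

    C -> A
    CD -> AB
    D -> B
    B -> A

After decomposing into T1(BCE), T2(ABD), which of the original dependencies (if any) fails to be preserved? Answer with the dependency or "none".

Check C → A: no single fragment contains all of {AC}, and the restricted closure of {C} across the fragments never reaches {A}.
CD → AB is preserved.
D → B is preserved.
B → A is preserved.

C -> A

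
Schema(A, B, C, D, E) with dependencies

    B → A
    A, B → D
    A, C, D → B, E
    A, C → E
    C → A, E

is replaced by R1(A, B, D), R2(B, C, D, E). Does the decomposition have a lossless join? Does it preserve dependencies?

Lossless test: (B, D)⁺ = {A, B, D}, which contains all of one fragment — lossless.
Dependency preservation: the restricted closure of {C} across the fragments never reaches {A, E}, so C → A, E cannot be enforced without a join — not preserved.

lossless but not dependency-preserving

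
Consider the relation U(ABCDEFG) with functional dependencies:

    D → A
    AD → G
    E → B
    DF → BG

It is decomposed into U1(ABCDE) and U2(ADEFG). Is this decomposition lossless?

No

Common attributes: U1 ∩ U2 = {ADE}.
Closure of {ADE}: AD → G applies, adding G; E → B applies, adding B. So (ADE)⁺ = {ABDEG}.
The closure contains neither all of U1 = {ABCDE} nor all of U2 = {ADEFG}, so the common attributes are not a superkey of either fragment. The join is lossy.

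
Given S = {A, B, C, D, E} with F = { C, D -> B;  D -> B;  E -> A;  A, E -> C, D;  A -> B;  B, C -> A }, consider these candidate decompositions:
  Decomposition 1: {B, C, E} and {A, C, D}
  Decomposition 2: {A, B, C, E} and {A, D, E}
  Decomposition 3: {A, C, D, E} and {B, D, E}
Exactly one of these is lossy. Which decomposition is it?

Decomposition 1: common = {C}, closure = {C} → lossy.
Decomposition 2: common = {A, E}, closure = {A, B, C, D, E} → lossless.
Decomposition 3: common = {D, E}, closure = {A, B, C, D, E} → lossless.

Decomposition 1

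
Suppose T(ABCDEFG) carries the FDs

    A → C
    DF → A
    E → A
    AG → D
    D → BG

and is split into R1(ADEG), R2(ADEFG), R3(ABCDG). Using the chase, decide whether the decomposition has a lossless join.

Chase test. Columns are ABCDEFG; row i has aⱼ where attribute j ∈ Ri, else bᵢⱼ.
Initial tableau (one row per fragment):
  row 1: a1 b12 b13 a4 a5 b16 a7
  row 2: a1 b22 b23 a4 a5 a6 a7
  row 3: a1 a2 a3 a4 b35 b36 a7
Rows 1 and 2 agree on A; apply A→C and equate their C entries.
Rows 1 and 3 agree on A; apply A→C and equate their C entries.
Rows 1 and 2 agree on D; apply D→BG and equate their BG entries.
Rows 1 and 3 agree on D; apply D→BG and equate their BG entries.
Row 2 is now all distinguished symbols — the join is lossless.

Yes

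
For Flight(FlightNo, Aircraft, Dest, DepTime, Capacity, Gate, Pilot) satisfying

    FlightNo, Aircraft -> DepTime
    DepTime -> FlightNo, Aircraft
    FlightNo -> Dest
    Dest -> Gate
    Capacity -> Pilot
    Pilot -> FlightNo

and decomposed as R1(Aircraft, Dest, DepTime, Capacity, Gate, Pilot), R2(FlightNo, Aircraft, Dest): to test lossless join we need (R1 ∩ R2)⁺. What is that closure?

Aircraft, Dest, Gate

R1 ∩ R2 = {Aircraft, Dest}.
Dest → Gate applies, adding Gate
Closure: {Aircraft, Dest, Gate}.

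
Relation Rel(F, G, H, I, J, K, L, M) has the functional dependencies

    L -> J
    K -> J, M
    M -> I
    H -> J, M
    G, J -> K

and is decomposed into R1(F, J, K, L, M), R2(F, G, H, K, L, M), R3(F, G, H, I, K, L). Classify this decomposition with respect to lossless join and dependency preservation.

Lossless test (chase): Rows 1 and 2 agree on L; apply L→J and equate their J entries. Rows 1 and 3 agree on L; apply L→J and equate their J entries. Rows 1 and 3 agree on K; apply K→J, M and equate their J, M entries. Rows 1 and 2 agree on M; apply M→I and equate their I entries. Rows 1 and 3 agree on M; apply M→I and equate their I entries. Row 2 is now all distinguished symbols — the join is lossless.
Dependency preservation: the restricted closure of {M} across the fragments never reaches {I}, so M → I cannot be enforced without a join — not preserved.

lossless but not dependency-preserving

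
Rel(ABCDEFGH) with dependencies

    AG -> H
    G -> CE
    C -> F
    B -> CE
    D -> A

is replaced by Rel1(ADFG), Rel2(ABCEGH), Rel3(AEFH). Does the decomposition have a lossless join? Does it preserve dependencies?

Lossless test (chase): Rows 1 and 2 agree on AG; apply AG→H and equate their H entries. Rows 1 and 2 agree on G; apply G→CE and equate their CE entries. Rows 1 and 2 agree on C; apply C→F and equate their F entries. No row becomes fully distinguished — the join is lossy.
Dependency preservation: the restricted closure of {C} across the fragments never reaches {F}, so C → F cannot be enforced without a join — not preserved.

lossy and not dependency-preserving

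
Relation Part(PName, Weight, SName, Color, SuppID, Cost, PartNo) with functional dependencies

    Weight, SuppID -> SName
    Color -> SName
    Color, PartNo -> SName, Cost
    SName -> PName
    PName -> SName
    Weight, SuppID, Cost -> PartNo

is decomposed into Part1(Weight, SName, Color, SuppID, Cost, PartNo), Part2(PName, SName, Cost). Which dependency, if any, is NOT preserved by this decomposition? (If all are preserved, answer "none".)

none

Weight, SuppID → SName lies within Part1.
Color → SName lies within Part1.
Color, PartNo → SName, Cost lies within Part1.
SName → PName lies within Part2.
PName → SName lies within Part2.
Weight, SuppID, Cost → PartNo lies within Part1.
Every dependency is enforceable on the fragments, so the decomposition is dependency-preserving.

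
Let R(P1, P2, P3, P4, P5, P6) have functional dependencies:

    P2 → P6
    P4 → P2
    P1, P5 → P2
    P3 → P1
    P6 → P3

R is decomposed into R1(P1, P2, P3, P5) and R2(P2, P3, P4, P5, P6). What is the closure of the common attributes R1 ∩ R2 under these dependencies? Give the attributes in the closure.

R1 ∩ R2 = {P2, P3, P5}.
P2 → P6 applies, adding P6
P3 → P1 applies, adding P1
Closure: {P1, P2, P3, P5, P6}.

P1, P2, P3, P5, P6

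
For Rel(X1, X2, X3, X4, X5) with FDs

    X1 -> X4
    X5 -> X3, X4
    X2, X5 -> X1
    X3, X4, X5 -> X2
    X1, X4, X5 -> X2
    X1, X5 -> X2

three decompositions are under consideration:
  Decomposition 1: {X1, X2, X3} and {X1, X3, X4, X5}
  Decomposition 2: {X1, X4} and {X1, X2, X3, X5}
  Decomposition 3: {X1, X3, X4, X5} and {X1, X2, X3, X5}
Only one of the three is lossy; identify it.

Decomposition 1

Decomposition 1: common = {X1, X3}, closure = {X1, X3, X4} → lossy.
Decomposition 2: common = {X1}, closure = {X1, X4} → lossless.
Decomposition 3: common = {X1, X3, X5}, closure = {X1, X2, X3, X4, X5} → lossless.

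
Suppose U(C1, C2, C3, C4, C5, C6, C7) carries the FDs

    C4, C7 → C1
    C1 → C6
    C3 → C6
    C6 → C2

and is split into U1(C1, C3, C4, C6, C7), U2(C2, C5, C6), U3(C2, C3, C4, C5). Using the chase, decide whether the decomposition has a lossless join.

Chase test. Columns are C1, C2, C3, C4, C5, C6, C7; row i has aⱼ where attribute j ∈ Ui, else bᵢⱼ.
Initial tableau (one row per fragment):
  row 1: a1 b12 a3 a4 b15 a6 a7
  row 2: b21 a2 b23 b24 a5 a6 b27
  row 3: b31 a2 a3 a4 a5 b36 b37
Rows 1 and 3 agree on C3; apply C3→C6 and equate their C6 entries.
Rows 1 and 2 agree on C6; apply C6→C2 and equate their C2 entries.
No row becomes fully distinguished — the join is lossy.

No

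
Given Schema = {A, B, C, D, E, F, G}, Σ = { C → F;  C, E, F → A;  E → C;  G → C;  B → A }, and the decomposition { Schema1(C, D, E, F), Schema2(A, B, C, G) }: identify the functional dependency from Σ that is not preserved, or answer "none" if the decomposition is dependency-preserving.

C, E, F → A

Check C, E, F → A: no single fragment contains all of {A, C, E, F}, and the restricted closure of {C, E, F} across the fragments never reaches {A}.
C → F is preserved.
E → C is preserved.
G → C is preserved.
B → A is preserved.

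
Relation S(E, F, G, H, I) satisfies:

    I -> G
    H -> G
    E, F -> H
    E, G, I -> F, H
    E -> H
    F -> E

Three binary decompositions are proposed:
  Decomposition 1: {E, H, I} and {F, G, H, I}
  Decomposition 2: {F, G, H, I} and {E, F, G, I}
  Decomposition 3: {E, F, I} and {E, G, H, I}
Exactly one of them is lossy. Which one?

Decomposition 1

Decomposition 1: common = {H, I}, closure = {G, H, I} → lossy.
Decomposition 2: common = {F, G, I}, closure = {E, F, G, H, I} → lossless.
Decomposition 3: common = {E, I}, closure = {E, F, G, H, I} → lossless.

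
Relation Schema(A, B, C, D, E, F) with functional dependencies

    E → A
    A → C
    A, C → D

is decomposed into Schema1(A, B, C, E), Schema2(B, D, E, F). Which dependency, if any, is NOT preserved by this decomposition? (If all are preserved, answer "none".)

Check A, C → D: no single fragment contains all of {A, C, D}, and the restricted closure of {A, C} across the fragments never reaches {D}.
E → A is preserved.
A → C is preserved.

A, C → D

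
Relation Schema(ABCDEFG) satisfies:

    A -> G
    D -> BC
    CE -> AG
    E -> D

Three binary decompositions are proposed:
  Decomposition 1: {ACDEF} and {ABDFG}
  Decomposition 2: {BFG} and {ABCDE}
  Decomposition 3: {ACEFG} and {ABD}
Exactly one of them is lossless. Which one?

Decomposition 1: common = {ADF}, closure = {ABCDFG} → lossless.
Decomposition 2: common = {B}, closure = {B} → lossy.
Decomposition 3: common = {A}, closure = {AG} → lossy.

Decomposition 1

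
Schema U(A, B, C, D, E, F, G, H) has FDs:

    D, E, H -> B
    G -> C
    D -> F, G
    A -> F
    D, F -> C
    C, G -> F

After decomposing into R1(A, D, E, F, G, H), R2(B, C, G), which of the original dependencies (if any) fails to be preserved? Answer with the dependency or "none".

Check D, E, H → B: no single fragment contains all of {B, D, E, H}, and the restricted closure of {D, E, H} across the fragments never reaches {B}.
G → C is preserved.
D → F, G is preserved.
A → F is preserved.
D, F → C is preserved.
C, G → F is preserved.

D, E, H -> B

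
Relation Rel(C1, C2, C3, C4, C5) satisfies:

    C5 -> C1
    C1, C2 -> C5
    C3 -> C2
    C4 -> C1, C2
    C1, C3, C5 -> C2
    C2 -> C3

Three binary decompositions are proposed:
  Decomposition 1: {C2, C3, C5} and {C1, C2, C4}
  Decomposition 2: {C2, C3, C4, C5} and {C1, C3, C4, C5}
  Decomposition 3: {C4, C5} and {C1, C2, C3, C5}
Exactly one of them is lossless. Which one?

Decomposition 1: common = {C2}, closure = {C2, C3} → lossy.
Decomposition 2: common = {C3, C4, C5}, closure = {C1, C2, C3, C4, C5} → lossless.
Decomposition 3: common = {C5}, closure = {C1, C5} → lossy.

Decomposition 2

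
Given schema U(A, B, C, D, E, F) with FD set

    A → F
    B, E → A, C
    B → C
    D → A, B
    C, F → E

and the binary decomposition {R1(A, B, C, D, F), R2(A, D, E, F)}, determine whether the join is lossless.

Yes

Common attributes: R1 ∩ R2 = {A, D, F}.
Closure of {A, D, F}: D → A, B applies, adding B; B → C applies, adding C; C, F → E applies, adding E. So (A, D, F)⁺ = {A, B, C, D, E, F}.
This closure contains every attribute of R1, so R1 ∩ R2 → R1. The join is lossless.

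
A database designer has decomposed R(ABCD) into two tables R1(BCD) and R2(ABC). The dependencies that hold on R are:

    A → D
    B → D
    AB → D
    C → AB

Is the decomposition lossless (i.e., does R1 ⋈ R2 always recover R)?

Common attributes: R1 ∩ R2 = {BC}.
Closure of {BC}: B → D applies, adding D; C → AB applies, adding A. So (BC)⁺ = {ABCD}.
This closure contains every attribute of R1, so R1 ∩ R2 → R1. The join is lossless.

Yes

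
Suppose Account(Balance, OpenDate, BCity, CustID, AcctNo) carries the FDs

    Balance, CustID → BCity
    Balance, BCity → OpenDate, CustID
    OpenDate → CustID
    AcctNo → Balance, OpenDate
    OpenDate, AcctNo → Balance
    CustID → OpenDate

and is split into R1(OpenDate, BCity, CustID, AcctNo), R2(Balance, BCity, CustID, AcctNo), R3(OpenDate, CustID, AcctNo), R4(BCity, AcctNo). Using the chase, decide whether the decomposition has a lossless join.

Yes

Chase test. Columns are Balance, OpenDate, BCity, CustID, AcctNo; row i has aⱼ where attribute j ∈ Ri, else bᵢⱼ.
Initial tableau (one row per fragment):
  row 1: b11 a2 a3 a4 a5
  row 2: a1 b22 a3 a4 a5
  row 3: b31 a2 b33 a4 a5
  row 4: b41 b42 a3 b44 a5
Rows 1 and 2 agree on AcctNo; apply AcctNo→Balance, OpenDate and equate their Balance, OpenDate entries.
Rows 1 and 3 agree on AcctNo; apply AcctNo→Balance, OpenDate and equate their Balance, OpenDate entries.
Rows 1 and 4 agree on AcctNo; apply AcctNo→Balance, OpenDate and equate their Balance, OpenDate entries.
Rows 1 and 3 agree on Balance, CustID; apply Balance, CustID→BCity and equate their BCity entries.
Rows 1 and 4 agree on Balance, BCity; apply Balance, BCity→OpenDate, CustID and equate their OpenDate, CustID entries.
Row 1 is now all distinguished symbols — the join is lossless.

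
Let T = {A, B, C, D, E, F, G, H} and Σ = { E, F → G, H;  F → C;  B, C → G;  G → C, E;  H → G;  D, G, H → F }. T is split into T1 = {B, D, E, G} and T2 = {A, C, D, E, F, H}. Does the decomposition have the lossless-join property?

No

Common attributes: T1 ∩ T2 = {D, E}.
No dependency enlarges {D, E}, so (D, E)⁺ = {D, E}.
The closure contains neither all of T1 = {B, D, E, G} nor all of T2 = {A, C, D, E, F, H}, so the common attributes are not a superkey of either fragment. The join is lossy.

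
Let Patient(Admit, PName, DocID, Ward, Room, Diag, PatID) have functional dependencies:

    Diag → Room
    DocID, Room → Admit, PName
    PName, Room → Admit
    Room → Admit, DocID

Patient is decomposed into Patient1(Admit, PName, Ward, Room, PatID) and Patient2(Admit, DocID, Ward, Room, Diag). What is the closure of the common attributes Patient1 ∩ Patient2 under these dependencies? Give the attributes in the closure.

Patient1 ∩ Patient2 = {Admit, Ward, Room}.
Room → Admit, DocID applies, adding DocID
DocID, Room → Admit, PName applies, adding PName
Closure: {Admit, PName, DocID, Ward, Room}.

Admit, PName, DocID, Ward, Room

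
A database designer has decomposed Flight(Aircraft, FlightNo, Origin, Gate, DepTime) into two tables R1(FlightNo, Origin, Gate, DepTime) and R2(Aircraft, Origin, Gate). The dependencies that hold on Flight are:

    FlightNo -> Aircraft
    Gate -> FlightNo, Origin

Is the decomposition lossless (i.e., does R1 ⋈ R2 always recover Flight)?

Yes

Common attributes: R1 ∩ R2 = {Origin, Gate}.
Closure of {Origin, Gate}: Gate → FlightNo, Origin applies, adding FlightNo; FlightNo → Aircraft applies, adding Aircraft. So (Origin, Gate)⁺ = {Aircraft, FlightNo, Origin, Gate}.
This closure contains every attribute of R2, so R1 ∩ R2 → R2. The join is lossless.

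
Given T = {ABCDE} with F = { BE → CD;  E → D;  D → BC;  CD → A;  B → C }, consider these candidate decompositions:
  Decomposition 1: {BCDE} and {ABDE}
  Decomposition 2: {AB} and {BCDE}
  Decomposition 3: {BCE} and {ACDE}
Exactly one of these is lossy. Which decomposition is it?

Decomposition 1: common = {BDE}, closure = {ABCDE} → lossless.
Decomposition 2: common = {B}, closure = {BC} → lossy.
Decomposition 3: common = {CE}, closure = {ABCDE} → lossless.

Decomposition 2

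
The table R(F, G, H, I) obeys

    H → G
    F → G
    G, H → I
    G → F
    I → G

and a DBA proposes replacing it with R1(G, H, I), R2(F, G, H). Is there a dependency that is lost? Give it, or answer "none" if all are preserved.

none

H → G lies within R1.
F → G lies within R2.
G, H → I lies within R1.
G → F lies within R2.
I → G lies within R1.
Every dependency is enforceable on the fragments, so the decomposition is dependency-preserving.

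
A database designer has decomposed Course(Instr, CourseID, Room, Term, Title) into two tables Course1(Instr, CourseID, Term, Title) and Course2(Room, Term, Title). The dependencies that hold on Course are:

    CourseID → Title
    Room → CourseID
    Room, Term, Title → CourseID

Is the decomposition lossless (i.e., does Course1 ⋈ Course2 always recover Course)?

Common attributes: Course1 ∩ Course2 = {Term, Title}.
No dependency enlarges {Term, Title}, so (Term, Title)⁺ = {Term, Title}.
The closure contains neither all of Course1 = {Instr, CourseID, Term, Title} nor all of Course2 = {Room, Term, Title}, so the common attributes are not a superkey of either fragment. The join is lossy.

No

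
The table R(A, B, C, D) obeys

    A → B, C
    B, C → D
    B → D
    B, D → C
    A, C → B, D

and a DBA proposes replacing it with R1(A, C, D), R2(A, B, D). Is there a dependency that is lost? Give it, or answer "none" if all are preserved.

Check B, D → C: no single fragment contains all of {B, C, D}, and the restricted closure of {B, D} across the fragments never reaches {C}.
A → B, C is preserved.
B, C → D is preserved.
B → D is preserved.
A, C → B, D is preserved.

B, D → C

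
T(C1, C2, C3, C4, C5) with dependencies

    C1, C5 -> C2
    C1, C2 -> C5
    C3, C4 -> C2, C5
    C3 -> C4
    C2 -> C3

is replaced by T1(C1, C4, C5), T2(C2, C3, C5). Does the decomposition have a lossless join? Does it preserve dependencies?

lossy and not dependency-preserving

Lossless test: (C5)⁺ = {C5}, which is a superkey of neither fragment — lossy.
Dependency preservation: the restricted closure of {C1, C5} across the fragments never reaches {C2}, so C1, C5 → C2 cannot be enforced without a join — not preserved.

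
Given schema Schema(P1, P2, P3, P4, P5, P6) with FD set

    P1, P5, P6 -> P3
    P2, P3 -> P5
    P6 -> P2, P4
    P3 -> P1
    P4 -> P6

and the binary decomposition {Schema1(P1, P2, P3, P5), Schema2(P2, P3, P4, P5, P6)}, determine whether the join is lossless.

Common attributes: Schema1 ∩ Schema2 = {P2, P3, P5}.
Closure of {P2, P3, P5}: P3 → P1 applies, adding P1. So (P2, P3, P5)⁺ = {P1, P2, P3, P5}.
This closure contains every attribute of Schema1, so Schema1 ∩ Schema2 → Schema1. The join is lossless.

Yes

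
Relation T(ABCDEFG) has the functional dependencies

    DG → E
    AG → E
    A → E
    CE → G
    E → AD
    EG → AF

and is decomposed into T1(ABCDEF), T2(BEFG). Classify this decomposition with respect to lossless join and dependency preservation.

lossy and not dependency-preserving

Lossless test: (BEF)⁺ = {ABDEF}, which is a superkey of neither fragment — lossy.
Dependency preservation: the restricted closure of {DG} across the fragments never reaches {E}, so DG → E cannot be enforced without a join — not preserved.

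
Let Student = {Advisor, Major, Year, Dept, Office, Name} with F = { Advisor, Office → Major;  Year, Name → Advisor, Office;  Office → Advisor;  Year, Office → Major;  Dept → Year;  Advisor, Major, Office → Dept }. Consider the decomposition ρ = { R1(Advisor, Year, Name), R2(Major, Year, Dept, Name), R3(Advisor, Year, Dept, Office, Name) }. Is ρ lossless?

Yes

Chase test. Columns are Advisor, Major, Year, Dept, Office, Name; row i has aⱼ where attribute j ∈ Ri, else bᵢⱼ.
Initial tableau (one row per fragment):
  row 1: a1 b12 a3 b14 b15 a6
  row 2: b21 a2 a3 a4 b25 a6
  row 3: a1 b32 a3 a4 a5 a6
Rows 1 and 2 agree on Year, Name; apply Year, Name→Advisor, Office and equate their Advisor, Office entries.
Rows 1 and 3 agree on Year, Name; apply Year, Name→Advisor, Office and equate their Advisor, Office entries.
Rows 1 and 2 agree on Year, Office; apply Year, Office→Major and equate their Major entries.
Rows 1 and 3 agree on Year, Office; apply Year, Office→Major and equate their Major entries.
Rows 1 and 2 agree on Advisor, Major, Office; apply Advisor, Major, Office→Dept and equate their Dept entries.
Row 1 is now all distinguished symbols — the join is lossless.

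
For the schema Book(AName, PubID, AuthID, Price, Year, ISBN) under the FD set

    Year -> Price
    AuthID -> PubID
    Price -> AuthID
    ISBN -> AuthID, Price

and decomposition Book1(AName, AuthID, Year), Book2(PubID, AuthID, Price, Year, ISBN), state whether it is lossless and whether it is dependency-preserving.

Lossless test: (AuthID, Year)⁺ = {PubID, AuthID, Price, Year}, which is a superkey of neither fragment — lossy.
Dependency preservation: every FD's attributes lie within a single fragment, so each can be enforced locally — preserved.

lossy but dependency-preserving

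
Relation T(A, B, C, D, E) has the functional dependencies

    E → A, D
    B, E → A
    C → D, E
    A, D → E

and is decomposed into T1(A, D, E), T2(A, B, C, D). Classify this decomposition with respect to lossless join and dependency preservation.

Lossless test: (A, D)⁺ = {A, D, E}, which contains all of one fragment — lossless.
Dependency preservation: B, E → A; C → D, E are not contained in any single fragment, but the restricted closure of each left-hand side across the fragments still reaches the right-hand side; the remaining FDs each lie inside some fragment. All dependencies are preserved.

lossless and dependency-preserving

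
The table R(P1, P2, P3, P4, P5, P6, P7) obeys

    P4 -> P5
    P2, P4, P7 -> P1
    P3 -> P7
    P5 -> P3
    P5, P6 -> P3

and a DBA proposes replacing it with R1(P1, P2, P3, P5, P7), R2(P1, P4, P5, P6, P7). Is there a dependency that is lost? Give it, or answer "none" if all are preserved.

Check P2, P4, P7 → P1: no single fragment contains all of {P1, P2, P4, P7}, and the restricted closure of {P2, P4, P7} across the fragments never reaches {P1}.
P4 → P5 is preserved.
P3 → P7 is preserved.
P5 → P3 is preserved.
P5, P6 → P3 is preserved.

P2, P4, P7 -> P1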